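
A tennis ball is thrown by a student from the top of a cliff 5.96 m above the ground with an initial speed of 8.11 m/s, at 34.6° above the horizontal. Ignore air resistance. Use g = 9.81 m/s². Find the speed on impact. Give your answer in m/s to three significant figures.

13.5 m/s

Resolve: vₓ = 8.110 cos 34.6° = 6.676 m/s and v_y0 = 8.110 sin 34.6° = 4.605 m/s.
With up positive and y = 0 at the ground: y(t) = 5.96 + (4.605) t − 4.905 t². Setting y = 0 and taking the positive root: t = [4.605 + √(4.605² + 2·9.81·5.96)] / 9.81 = (4.605 + 11.75) / 9.81 = 1.668 s.
Vertical velocity at impact: v_y = v_y0 − g t = 4.605 − 9.81 × 1.668 = −11.75 m/s.
Speed: |v| = √(vₓ² + v_y²) = √(6.676² + 11.75²) = 13.52 m/s.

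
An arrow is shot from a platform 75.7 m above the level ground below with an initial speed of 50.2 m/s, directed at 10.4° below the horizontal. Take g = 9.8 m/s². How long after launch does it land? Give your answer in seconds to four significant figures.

Horizontal component vₓ = 50.20 cos 10.4° = 49.38 m/s; vertical v_y0 = −9.062 m/s (downward).
The projectile lands when y = 75.7 + (−9.062) t − ½·9.80·t² = 0. Positive root: t = (−9.062 + √(9.062² + 2·9.80·75.7)) / 9.80 = (−9.062 + 39.57) / 9.80 = 3.113 s.

3.113 s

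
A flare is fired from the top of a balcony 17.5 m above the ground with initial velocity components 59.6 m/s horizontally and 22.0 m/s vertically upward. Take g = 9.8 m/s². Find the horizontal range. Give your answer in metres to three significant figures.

309 m

Vertical motion (up positive, ground at y = 0): 4.900 t² − (22.00) t − 17.5 = 0, so t = (22.00 + √(22.00² + 2·9.80·17.5)) / 9.80 = (22.00 + 28.76) / 9.80 = 5.179 s.
Horizontal distance: R = vₓ t = 59.60 × 5.179 = 308.7 m.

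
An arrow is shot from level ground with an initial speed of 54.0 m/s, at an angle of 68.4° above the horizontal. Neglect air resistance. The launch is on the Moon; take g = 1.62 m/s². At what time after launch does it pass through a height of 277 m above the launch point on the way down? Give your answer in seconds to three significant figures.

Components: vₓ = 54.00 cos 68.4° = 19.88 m/s, v_y0 = 54.00 sin 68.4° = 50.21 m/s.
Require v_y0 t − ½ g t² = 277, i.e. 0.8100 t² − 50.21 t + 277 = 0.
t = [50.21 ± √(50.21² − 2·1.62·277)] / 1.62 = (50.21 ± 40.29) / 1.62, so t = 6.122 s or t = 55.86 s.
The descending-branch root is 55.86 s.

55.9 s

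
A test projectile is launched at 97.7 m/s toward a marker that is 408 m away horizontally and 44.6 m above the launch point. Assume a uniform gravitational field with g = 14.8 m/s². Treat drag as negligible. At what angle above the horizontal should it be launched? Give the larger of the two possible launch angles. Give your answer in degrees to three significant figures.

69.4°

Trajectory: y = x tanθ − g x² (1 + tan²θ)/(2v₀²). With x = 408, y = 44.6, v₀ = 97.7, g = 14.8:
129.1 tan²θ − 408 tanθ + (173.7) = 0.
tanθ = [408 ± √(408² − 4 × 129.1 × (173.7))] / (2 × 129.1) = (408 ± 277.2) / 258.1, giving tanθ = 0.5069 or 2.655.
θ = 26.88° or 69.36°; the larger is 69.36°.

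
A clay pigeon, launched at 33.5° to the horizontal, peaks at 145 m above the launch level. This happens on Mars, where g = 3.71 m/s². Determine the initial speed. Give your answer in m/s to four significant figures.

59.43 m/s

At the peak v_y = 0, so v_y0 = √(2gH) = √(2 × 3.71 × 145) = 32.80 m/s.
v_y0 = v₀ sin θ ⇒ v₀ = 32.80 / sin 33.5° = 59.43 m/s.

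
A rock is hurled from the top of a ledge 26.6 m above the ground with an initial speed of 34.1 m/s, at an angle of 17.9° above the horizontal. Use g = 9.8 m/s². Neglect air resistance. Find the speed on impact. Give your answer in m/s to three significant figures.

41.0 m/s

vₓ = 34.10 cos 17.9° = 32.45 m/s; v_y0 = 34.10 sin 17.9° = 10.48 m/s.
The projectile lands when y = 26.6 + (10.48) t − ½·9.80·t² = 0. Positive root: t = (10.48 + √(10.48² + 2·9.80·26.6)) / 9.80 = (10.48 + 25.12) / 9.80 = 3.633 s.
Vertical velocity at impact: v_y = v_y0 − g t = 10.48 − 9.80 × 3.633 = −25.12 m/s.
Speed: |v| = √(vₓ² + v_y²) = √(32.45² + 25.12²) = 41.04 m/s.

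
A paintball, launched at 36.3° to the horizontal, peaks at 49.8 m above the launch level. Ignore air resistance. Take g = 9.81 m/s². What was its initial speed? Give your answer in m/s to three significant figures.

52.8 m/s

At the peak v_y = 0, so v_y0 = √(2gH) = √(2 × 9.81 × 49.8) = 31.26 m/s.
v_y0 = v₀ sin θ ⇒ v₀ = 31.26 / sin 36.3° = 52.80 m/s.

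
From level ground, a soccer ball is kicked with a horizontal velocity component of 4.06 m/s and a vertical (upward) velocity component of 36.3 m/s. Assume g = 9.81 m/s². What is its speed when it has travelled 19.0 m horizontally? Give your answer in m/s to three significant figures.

x = vₓ t ⇒ t = 19.0/4.060 = 4.680 s.
Vertical velocity there: v_y = v_y0 − g t = 36.30 − 9.81 × 4.680 = −9.609 m/s.
Speed: √(vₓ² + v_y²) = √(4.060² + 9.609²) = 10.43 m/s.

10.4 m/s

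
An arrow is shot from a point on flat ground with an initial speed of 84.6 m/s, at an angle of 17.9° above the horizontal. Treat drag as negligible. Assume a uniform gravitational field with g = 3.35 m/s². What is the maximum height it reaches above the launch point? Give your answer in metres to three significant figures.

Horizontal component vₓ = 84.60 cos 17.9° = 80.50 m/s; vertical v_y0 = 84.60 sin 17.9° = 26.00 m/s.
At the apex v_y = 0, so H = v_y0²/(2g) = 26.00²/6.700 = 100.9 m.

101 m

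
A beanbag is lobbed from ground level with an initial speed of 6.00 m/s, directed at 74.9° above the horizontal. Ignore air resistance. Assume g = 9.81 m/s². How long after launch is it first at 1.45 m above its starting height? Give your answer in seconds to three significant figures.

0.360 s

Components: vₓ = 6.000 cos 74.9° = 1.563 m/s, v_y0 = 6.000 sin 74.9° = 5.793 m/s.
Set y = v_y0 t − ½ g t² = 1.45: 4.905 t² − 5.793 t + 1.45 = 0.
Quadratic formula: t = (5.793 ± √5.1079) / 9.81 = (5.793 ± 2.260) / 9.81 → t = 0.3601 s or 0.8209 s.
The first (ascending) time is 0.3601 s.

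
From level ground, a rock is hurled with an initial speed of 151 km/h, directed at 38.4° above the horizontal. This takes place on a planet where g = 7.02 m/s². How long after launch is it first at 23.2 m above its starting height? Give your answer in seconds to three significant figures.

Convert: 151 km/h = 151/3.6 = 41.94 m/s.
Resolve: vₓ = 41.94 cos 38.4° = 32.87 m/s and v_y0 = 41.94 sin 38.4° = 26.05 m/s.
Height y(t) = 26.05 t − 3.510 t² = 23.2 gives 3.510 t² − 26.05 t + 23.2 = 0.
Quadratic formula: t = (26.05 ± √353.07) / 7.02 = (26.05 ± 18.79) / 7.02 → t = 1.035 s or 6.388 s.
The first (ascending) time is 1.035 s.

1.03 s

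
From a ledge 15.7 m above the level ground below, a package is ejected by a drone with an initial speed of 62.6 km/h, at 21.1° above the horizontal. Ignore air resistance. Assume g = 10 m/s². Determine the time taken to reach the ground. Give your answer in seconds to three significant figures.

2.51 s

Convert: 62.6 km/h = 62.6/3.6 = 17.39 m/s.
vₓ = 17.39 cos 21.1° = 16.22 m/s; v_y0 = 17.39 sin 21.1° = 6.260 m/s.
With up positive and y = 0 at the ground: y(t) = 15.7 + (6.260) t − 5.000 t². Setting y = 0 and taking the positive root: t = [6.260 + √(6.260² + 2·10.0·15.7)] / 10.0 = (6.260 + 18.79) / 10.0 = 2.505 s.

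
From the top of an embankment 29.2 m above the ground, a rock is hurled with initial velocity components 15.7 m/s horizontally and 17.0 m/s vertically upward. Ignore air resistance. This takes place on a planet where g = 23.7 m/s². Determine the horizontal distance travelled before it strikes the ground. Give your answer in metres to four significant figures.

With up positive and y = 0 at the ground: y(t) = 29.2 + (17.00) t − 11.85 t². Setting y = 0 and taking the positive root: t = [17.00 + √(17.00² + 2·23.7·29.2)] / 23.7 = (17.00 + 40.90) / 23.7 = 2.443 s.
Horizontal distance: R = vₓ t = 15.70 × 2.443 = 38.36 m.

38.36 m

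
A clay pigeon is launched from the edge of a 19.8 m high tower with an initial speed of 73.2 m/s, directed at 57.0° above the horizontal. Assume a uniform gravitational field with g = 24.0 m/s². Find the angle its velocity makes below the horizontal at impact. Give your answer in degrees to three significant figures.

Components: vₓ = 73.20 cos 57.0° = 39.87 m/s, v_y0 = 73.20 sin 57.0° = 61.39 m/s.
With up positive and y = 0 at the ground: y(t) = 19.8 + (61.39) t − 12.00 t². Setting y = 0 and taking the positive root: t = [61.39 + √(61.39² + 2·24.0·19.8)] / 24.0 = (61.39 + 68.70) / 24.0 = 5.420 s.
At impact: v_y = v_y0 − g t = −68.70 m/s; vₓ = 39.87 m/s.
Angle below horizontal: arctan(|v_y|/vₓ) = arctan(68.70/39.87) = 59.87°.

59.9°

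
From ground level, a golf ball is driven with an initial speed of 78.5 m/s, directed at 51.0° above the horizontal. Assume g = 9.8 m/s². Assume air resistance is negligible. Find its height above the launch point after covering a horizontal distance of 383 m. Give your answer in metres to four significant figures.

vₓ = 78.50 cos 51.0° = 49.40 m/s; v_y0 = 78.50 sin 51.0° = 61.01 m/s.
Time to reach x = 383 m: t = x/vₓ = 383/49.40 = 7.753 s.
Height: y = v_y0 t − ½ g t² = 61.01 × 7.753 − 4.900 × 7.753² = 473.0 − 294.5 = 178.4 m.

178.4 m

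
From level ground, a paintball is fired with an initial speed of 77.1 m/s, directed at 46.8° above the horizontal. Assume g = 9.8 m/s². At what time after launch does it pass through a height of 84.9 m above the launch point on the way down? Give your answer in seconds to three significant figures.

9.68 s

Horizontal component vₓ = 77.10 cos 46.8° = 52.78 m/s; vertical v_y0 = 77.10 sin 46.8° = 56.20 m/s.
Require v_y0 t − ½ g t² = 84.9, i.e. 4.900 t² − 56.20 t + 84.9 = 0.
t = [56.20 ± √(56.20² − 2·9.80·84.9)] / 9.80 = (56.20 ± 38.66) / 9.80, so t = 1.790 s or t = 9.680 s.
The descending-branch root is 9.680 s.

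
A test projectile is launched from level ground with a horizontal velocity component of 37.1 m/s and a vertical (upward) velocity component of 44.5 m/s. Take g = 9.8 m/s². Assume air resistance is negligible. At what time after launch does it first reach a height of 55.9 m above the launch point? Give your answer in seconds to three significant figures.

1.51 s

Require v_y0 t − ½ g t² = 55.9, i.e. 4.900 t² − 44.50 t + 55.9 = 0.
Quadratic formula: t = (44.50 ± √884.61) / 9.80 = (44.50 ± 29.74) / 9.80 → t = 1.506 s or 7.576 s.
The first (ascending) time is 1.506 s.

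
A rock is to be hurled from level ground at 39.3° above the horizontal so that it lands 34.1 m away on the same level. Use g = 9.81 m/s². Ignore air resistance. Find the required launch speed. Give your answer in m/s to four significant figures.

From R = (v₀² / g) sin 2θ: v₀ = √(gR / sin 2θ).
v₀ = √(9.81 × 34.1 / sin 78.60°) = √(334.5 / 0.9803) = √341.25 = 18.47 m/s.

18.47 m/s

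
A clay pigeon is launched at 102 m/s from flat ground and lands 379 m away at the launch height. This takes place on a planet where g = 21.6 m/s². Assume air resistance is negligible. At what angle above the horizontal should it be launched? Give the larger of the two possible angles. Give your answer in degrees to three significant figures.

Level-ground range R = v₀² sin(2θ)/g ⇒ sin(2θ) = gR/v₀² = 21.6 × 379 / 102² = 0.7869.
2θ = 51.89° or 180° − 51.89° = 128.1°, so θ = 25.95° or 64.05°.
The larger angle is 64.05°.

64.1°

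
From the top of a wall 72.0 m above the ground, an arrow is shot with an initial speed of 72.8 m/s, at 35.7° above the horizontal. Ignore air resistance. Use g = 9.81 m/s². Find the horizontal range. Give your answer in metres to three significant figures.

vₓ = 72.80 cos 35.7° = 59.12 m/s; v_y0 = 72.80 sin 35.7° = 42.48 m/s.
The projectile lands when y = 72.0 + (42.48) t − ½·9.81·t² = 0. Positive root: t = (42.48 + √(42.48² + 2·9.81·72.0)) / 9.81 = (42.48 + 56.72) / 9.81 = 10.11 s.
Horizontal distance: R = vₓ t = 59.12 × 10.11 = 597.8 m.

598 m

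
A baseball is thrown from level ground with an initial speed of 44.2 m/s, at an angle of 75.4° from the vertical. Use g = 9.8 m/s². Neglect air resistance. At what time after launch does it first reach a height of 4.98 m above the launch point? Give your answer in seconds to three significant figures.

0.611 s

Resolve: vₓ = 44.20 sin 75.4° = 42.77 m/s and v_y0 = 44.20 cos 75.4° = 11.14 m/s.
Height y(t) = 11.14 t − 4.900 t² = 4.98 gives 4.900 t² − 11.14 t + 4.98 = 0.
Quadratic formula: t = (11.14 ± √26.524) / 9.80 = (11.14 ± 5.150) / 9.80 → t = 0.6114 s or 1.662 s.
The first (ascending) time is 0.6114 s.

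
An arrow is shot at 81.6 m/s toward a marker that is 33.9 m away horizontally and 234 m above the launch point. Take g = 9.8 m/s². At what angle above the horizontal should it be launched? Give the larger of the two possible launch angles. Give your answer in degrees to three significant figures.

88.2°

Trajectory: y = x tanθ − g x² (1 + tan²θ)/(2v₀²). With x = 33.9, y = 234, v₀ = 81.6, g = 9.80:
0.8457 tan²θ − 33.9 tanθ + (234.8) = 0.
tanθ = [33.9 ± √(33.9² − 4 × 0.8457 × (234.8))] / (2 × 0.8457) = (33.9 ± 18.84) / 1.691, giving tanθ = 8.907 or 31.18.
θ = 83.59° or 88.16°; the larger is 88.16°.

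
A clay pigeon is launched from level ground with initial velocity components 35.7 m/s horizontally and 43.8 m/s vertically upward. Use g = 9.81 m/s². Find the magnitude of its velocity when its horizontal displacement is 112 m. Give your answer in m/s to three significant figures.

At x = 112 m, t = x/vₓ = 112/35.70 = 3.137 s.
Vertical velocity there: v_y = v_y0 − g t = 43.80 − 9.81 × 3.137 = 13.02 m/s.
Speed: √(vₓ² + v_y²) = √(35.70² + 13.02²) = 38.00 m/s.

38.0 m/s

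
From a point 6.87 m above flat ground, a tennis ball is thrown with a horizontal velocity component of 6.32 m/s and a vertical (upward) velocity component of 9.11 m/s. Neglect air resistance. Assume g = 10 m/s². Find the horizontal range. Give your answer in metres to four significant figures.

The projectile lands when y = 6.87 + (9.110) t − ½·10.0·t² = 0. Positive root: t = (9.110 + √(9.110² + 2·10.0·6.87)) / 10.0 = (9.110 + 14.85) / 10.0 = 2.396 s.
Horizontal distance: R = vₓ t = 6.320 × 2.396 = 15.14 m.

15.14 m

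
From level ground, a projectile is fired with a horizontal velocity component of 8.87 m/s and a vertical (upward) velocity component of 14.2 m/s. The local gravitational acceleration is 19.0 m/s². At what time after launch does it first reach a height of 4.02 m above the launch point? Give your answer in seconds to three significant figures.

Height y(t) = 14.20 t − 9.500 t² = 4.02 gives 9.500 t² − 14.20 t + 4.02 = 0.
Quadratic formula: t = (14.20 ± √48.880) / 19.0 = (14.20 ± 6.991) / 19.0 → t = 0.3794 s or 1.115 s.
The first (ascending) time is 0.3794 s.

0.379 s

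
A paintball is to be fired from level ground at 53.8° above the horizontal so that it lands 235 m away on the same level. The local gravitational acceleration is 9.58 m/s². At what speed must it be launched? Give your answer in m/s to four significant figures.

48.60 m/s

On level ground R = v₀² sin 2θ / g ⇒ v₀ = √(gR / sin 2θ).
v₀ = √(9.58 × 235 / sin 107.6°) = √(2251 / 0.9532) = √2361.9 = 48.60 m/s.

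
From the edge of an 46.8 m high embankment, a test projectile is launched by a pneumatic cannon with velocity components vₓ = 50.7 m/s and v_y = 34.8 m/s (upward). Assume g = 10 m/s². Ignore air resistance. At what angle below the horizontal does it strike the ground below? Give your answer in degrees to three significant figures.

With up positive and y = 0 at the ground: y(t) = 46.8 + (34.80) t − 5.000 t². Setting y = 0 and taking the positive root: t = [34.80 + √(34.80² + 2·10.0·46.8)] / 10.0 = (34.80 + 46.34) / 10.0 = 8.114 s.
At impact: v_y = v_y0 − g t = −46.34 m/s; vₓ = 50.70 m/s.
Angle below horizontal: arctan(|v_y|/vₓ) = arctan(46.34/50.70) = 42.43°.

42.4°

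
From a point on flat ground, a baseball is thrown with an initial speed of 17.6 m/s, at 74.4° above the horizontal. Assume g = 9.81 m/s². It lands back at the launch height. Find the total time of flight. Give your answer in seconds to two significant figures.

Components: vₓ = 17.60 cos 74.4° = 4.733 m/s, v_y0 = 17.60 sin 74.4° = 16.95 m/s.
It returns to y = 0 when t = 2 v_y0 / g = 2(16.95)/9.81 = 3.456 s.

3.5 s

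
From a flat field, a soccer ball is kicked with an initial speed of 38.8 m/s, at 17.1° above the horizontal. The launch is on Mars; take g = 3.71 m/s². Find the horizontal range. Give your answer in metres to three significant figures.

228 m

Resolve: vₓ = 38.80 cos 17.1° = 37.08 m/s and v_y0 = 38.80 sin 17.1° = 11.41 m/s.
Flight time T = 2 v_y0 / g = 6.150 s.
Range: R = vₓ T = 37.08 × 6.150 = 228.1 m.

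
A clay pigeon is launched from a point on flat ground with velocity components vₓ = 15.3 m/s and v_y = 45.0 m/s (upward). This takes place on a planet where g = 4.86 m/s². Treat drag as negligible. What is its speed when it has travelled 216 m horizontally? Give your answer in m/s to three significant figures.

28.1 m/s

At x = 216 m, t = x/vₓ = 216/15.30 = 14.12 s.
Vertical velocity there: v_y = v_y0 − g t = 45.00 − 4.86 × 14.12 = −23.61 m/s.
Speed: √(vₓ² + v_y²) = √(15.30² + 23.61²) = 28.14 m/s.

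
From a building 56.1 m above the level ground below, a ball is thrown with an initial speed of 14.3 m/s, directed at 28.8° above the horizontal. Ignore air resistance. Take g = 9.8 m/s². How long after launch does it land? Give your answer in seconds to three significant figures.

4.16 s

Components: vₓ = 14.30 cos 28.8° = 12.53 m/s, v_y0 = 14.30 sin 28.8° = 6.889 m/s.
Vertical motion (up positive, ground at y = 0): 4.900 t² − (6.889) t − 56.1 = 0, so t = (6.889 + √(6.889² + 2·9.80·56.1)) / 9.80 = (6.889 + 33.87) / 9.80 = 4.159 s.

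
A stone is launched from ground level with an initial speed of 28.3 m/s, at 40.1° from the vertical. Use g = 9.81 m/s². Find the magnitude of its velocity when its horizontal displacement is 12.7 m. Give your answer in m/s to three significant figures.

Components: vₓ = 28.30 sin 40.1° = 18.23 m/s, v_y0 = 28.30 cos 40.1° = 21.65 m/s.
Time to reach x = 12.7 m: t = x/vₓ = 12.7/18.23 = 0.6967 s.
Vertical velocity there: v_y = v_y0 − g t = 21.65 − 9.81 × 0.6967 = 14.81 m/s.
Speed: √(vₓ² + v_y²) = √(18.23² + 14.81²) = 23.49 m/s.

23.5 m/s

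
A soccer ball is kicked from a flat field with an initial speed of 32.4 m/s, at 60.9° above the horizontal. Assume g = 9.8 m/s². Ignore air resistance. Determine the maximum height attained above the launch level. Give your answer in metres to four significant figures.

40.89 m

Resolve: vₓ = 32.40 cos 60.9° = 15.76 m/s and v_y0 = 32.40 sin 60.9° = 28.31 m/s.
Maximum height: H = v_y0² / (2g) = 28.31² / (2 × 9.80) = 40.89 m.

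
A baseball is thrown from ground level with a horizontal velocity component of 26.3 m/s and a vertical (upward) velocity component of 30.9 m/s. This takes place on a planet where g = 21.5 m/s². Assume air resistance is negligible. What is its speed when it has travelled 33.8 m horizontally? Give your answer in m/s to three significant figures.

At x = 33.8 m, t = x/vₓ = 33.8/26.30 = 1.285 s.
Vertical velocity there: v_y = v_y0 − g t = 30.90 − 21.5 × 1.285 = 3.269 m/s.
Speed: √(vₓ² + v_y²) = √(26.30² + 3.269²) = 26.50 m/s.

26.5 m/s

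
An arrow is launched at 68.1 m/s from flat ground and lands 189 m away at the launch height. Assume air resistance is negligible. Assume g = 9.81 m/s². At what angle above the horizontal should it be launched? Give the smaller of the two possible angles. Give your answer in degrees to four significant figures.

From R = (v₀²/g) sin 2θ: sin 2θ = 9.81 × 189 / 4637.6 = 0.3998.
2θ = 23.57° or 180° − 23.57° = 156.4°, so θ = 11.78° or 78.22°.
The smaller angle is 11.78°.

11.78°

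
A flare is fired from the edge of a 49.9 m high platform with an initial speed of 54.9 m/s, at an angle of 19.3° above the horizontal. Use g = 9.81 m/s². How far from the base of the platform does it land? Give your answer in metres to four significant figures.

Components: vₓ = 54.90 cos 19.3° = 51.81 m/s, v_y0 = 54.90 sin 19.3° = 18.15 m/s.
The projectile lands when y = 49.9 + (18.15) t − ½·9.81·t² = 0. Positive root: t = (18.15 + √(18.15² + 2·9.81·49.9)) / 9.81 = (18.15 + 36.17) / 9.81 = 5.537 s.
Horizontal distance: R = vₓ t = 51.81 × 5.537 = 286.9 m.

286.9 m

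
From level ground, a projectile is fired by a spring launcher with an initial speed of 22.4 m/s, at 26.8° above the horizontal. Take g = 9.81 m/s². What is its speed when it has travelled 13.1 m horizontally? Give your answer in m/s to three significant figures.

20.3 m/s

Resolve: vₓ = 22.40 cos 26.8° = 19.99 m/s and v_y0 = 22.40 sin 26.8° = 10.10 m/s.
Time to reach x = 13.1 m: t = x/vₓ = 13.1/19.99 = 0.6552 s.
Vertical velocity there: v_y = v_y0 − g t = 10.10 − 9.81 × 0.6552 = 3.672 m/s.
Speed: √(vₓ² + v_y²) = √(19.99² + 3.672²) = 20.33 m/s.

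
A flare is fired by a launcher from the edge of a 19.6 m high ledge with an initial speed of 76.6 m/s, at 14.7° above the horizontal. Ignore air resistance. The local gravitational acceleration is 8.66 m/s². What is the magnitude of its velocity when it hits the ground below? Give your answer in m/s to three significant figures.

Horizontal component vₓ = 76.60 cos 14.7° = 74.09 m/s; vertical v_y0 = 76.60 sin 14.7° = 19.44 m/s.
Vertical motion (up positive, ground at y = 0): 4.330 t² − (19.44) t − 19.6 = 0, so t = (19.44 + √(19.44² + 2·8.66·19.6)) / 8.66 = (19.44 + 26.78) / 8.66 = 5.337 s.
Vertical velocity at impact: v_y = v_y0 − g t = 19.44 − 8.66 × 5.337 = −26.78 m/s.
Speed: |v| = √(vₓ² + v_y²) = √(74.09² + 26.78²) = 78.78 m/s.

78.8 m/s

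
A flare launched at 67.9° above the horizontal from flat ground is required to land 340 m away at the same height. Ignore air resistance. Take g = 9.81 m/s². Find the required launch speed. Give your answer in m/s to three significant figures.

On level ground R = v₀² sin 2θ / g ⇒ v₀ = √(gR / sin 2θ).
v₀ = √(9.81 × 340 / sin 135.8°) = √(3335 / 0.6972) = √4784.2 = 69.17 m/s.

69.2 m/s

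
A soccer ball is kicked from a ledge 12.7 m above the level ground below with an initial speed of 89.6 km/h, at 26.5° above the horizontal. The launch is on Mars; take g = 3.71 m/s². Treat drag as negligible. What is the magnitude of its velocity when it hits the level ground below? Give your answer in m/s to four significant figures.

Convert: 89.6 km/h = 89.6/3.6 = 24.89 m/s.
Resolve: vₓ = 24.89 cos 26.5° = 22.27 m/s and v_y0 = 24.89 sin 26.5° = 11.11 m/s.
The projectile lands when y = 12.7 + (11.11) t − ½·3.71·t² = 0. Positive root: t = (11.11 + √(11.11² + 2·3.71·12.7)) / 3.71 = (11.11 + 14.75) / 3.71 = 6.969 s.
Vertical velocity at impact: v_y = v_y0 − g t = 11.11 − 3.71 × 6.969 = −14.75 m/s.
Speed: |v| = √(vₓ² + v_y²) = √(22.27² + 14.75²) = 26.71 m/s.

26.71 m/s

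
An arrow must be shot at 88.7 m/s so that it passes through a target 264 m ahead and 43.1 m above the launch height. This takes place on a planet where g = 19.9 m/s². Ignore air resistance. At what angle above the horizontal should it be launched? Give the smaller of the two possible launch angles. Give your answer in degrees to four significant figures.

32.19°

Trajectory: y = x tanθ − g x² (1 + tan²θ)/(2v₀²). With x = 264, y = 43.1, v₀ = 88.7, g = 19.9:
88.14 tan²θ − 264 tanθ + (131.2) = 0.
tanθ = [264 ± √(264² − 4 × 88.14 × (131.2))] / (2 × 88.14) = (264 ± 153.0) / 176.3, giving tanθ = 0.6294 or 2.366.
θ = 32.19° or 67.09°; the smaller is 32.19°.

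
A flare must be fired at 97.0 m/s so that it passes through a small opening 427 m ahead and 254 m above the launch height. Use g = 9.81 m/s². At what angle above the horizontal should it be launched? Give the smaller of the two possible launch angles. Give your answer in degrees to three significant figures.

Trajectory: y = x tanθ − g x² (1 + tan²θ)/(2v₀²). With x = 427, y = 254, v₀ = 97.0, g = 9.81:
95.05 tan²θ − 427 tanθ + (349.0) = 0.
tanθ = [427 ± √(427² − 4 × 95.05 × (349.0))] / (2 × 95.05) = (427 ± 222.8) / 190.1, giving tanθ = 1.074 or 3.418.
θ = 47.05° or 73.69°; the smaller is 47.05°.

47.1°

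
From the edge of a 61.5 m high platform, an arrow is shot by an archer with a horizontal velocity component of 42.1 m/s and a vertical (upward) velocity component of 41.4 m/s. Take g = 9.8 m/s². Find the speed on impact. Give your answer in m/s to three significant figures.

The projectile lands when y = 61.5 + (41.40) t − ½·9.80·t² = 0. Positive root: t = (41.40 + √(41.40² + 2·9.80·61.5)) / 9.80 = (41.40 + 54.03) / 9.80 = 9.738 s.
Vertical velocity at impact: v_y = v_y0 − g t = 41.40 − 9.80 × 9.738 = −54.03 m/s.
Speed: |v| = √(vₓ² + v_y²) = √(42.10² + 54.03²) = 68.50 m/s.

68.5 m/s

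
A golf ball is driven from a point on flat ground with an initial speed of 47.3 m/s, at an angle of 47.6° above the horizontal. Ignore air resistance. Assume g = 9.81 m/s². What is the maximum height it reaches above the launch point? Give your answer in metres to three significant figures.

Resolve: vₓ = 47.30 cos 47.6° = 31.89 m/s and v_y0 = 47.30 sin 47.6° = 34.93 m/s.
At the apex v_y = 0, so H = v_y0²/(2g) = 34.93²/19.62 = 62.18 m.

62.2 m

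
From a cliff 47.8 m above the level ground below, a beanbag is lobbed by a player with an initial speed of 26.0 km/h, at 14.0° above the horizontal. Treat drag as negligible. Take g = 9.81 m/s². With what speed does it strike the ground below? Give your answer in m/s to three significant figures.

31.5 m/s

Convert: 26.0 km/h = 26.0/3.6 = 7.222 m/s.
Resolve: vₓ = 7.222 cos 14.0° = 7.008 m/s and v_y0 = 7.222 sin 14.0° = 1.747 m/s.
With up positive and y = 0 at the ground: y(t) = 47.8 + (1.747) t − 4.905 t². Setting y = 0 and taking the positive root: t = [1.747 + √(1.747² + 2·9.81·47.8)] / 9.81 = (1.747 + 30.67) / 9.81 = 3.305 s.
Vertical velocity at impact: v_y = v_y0 − g t = 1.747 − 9.81 × 3.305 = −30.67 m/s.
Speed: |v| = √(vₓ² + v_y²) = √(7.008² + 30.67²) = 31.46 m/s.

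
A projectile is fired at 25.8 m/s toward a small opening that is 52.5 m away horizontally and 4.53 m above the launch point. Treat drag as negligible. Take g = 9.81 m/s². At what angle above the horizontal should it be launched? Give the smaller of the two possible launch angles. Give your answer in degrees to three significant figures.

31.9°

Trajectory: y = x tanθ − g x² (1 + tan²θ)/(2v₀²). With x = 52.5, y = 4.53, v₀ = 25.8, g = 9.81:
20.31 tan²θ − 52.5 tanθ + (24.84) = 0.
tanθ = [52.5 ± √(52.5² − 4 × 20.31 × (24.84))] / (2 × 20.31) = (52.5 ± 27.17) / 40.62, giving tanθ = 0.6236 or 1.961.
θ = 31.95° or 62.98°; the smaller is 31.95°.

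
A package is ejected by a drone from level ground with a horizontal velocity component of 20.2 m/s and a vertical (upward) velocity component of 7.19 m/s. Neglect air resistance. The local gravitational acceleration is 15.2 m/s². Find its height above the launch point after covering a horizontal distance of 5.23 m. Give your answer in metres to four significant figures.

Time to reach x = 5.23 m: t = x/vₓ = 5.23/20.20 = 0.2589 s.
Height: y = v_y0 t − ½ g t² = 7.190 × 0.2589 − 7.600 × 0.2589² = 1.862 − 0.5095 = 1.352 m.

1.352 m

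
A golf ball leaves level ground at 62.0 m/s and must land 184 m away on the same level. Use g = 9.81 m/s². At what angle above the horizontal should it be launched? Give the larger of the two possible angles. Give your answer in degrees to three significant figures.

76.0°

From R = (v₀²/g) sin 2θ: sin 2θ = 9.81 × 184 / 3844.0 = 0.4696.
2θ = 28.01° or 180° − 28.01° = 152.0°, so θ = 14.00° or 76.00°.
The larger angle is 76.00°.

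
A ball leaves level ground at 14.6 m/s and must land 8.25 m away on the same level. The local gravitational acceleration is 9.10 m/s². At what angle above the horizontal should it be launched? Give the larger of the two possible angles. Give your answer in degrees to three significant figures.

From R = (v₀²/g) sin 2θ: sin 2θ = 9.10 × 8.25 / 213.16 = 0.3522.
2θ = 20.62° or 180° − 20.62° = 159.4°, so θ = 10.31° or 79.69°.
The larger angle is 79.69°.

79.7°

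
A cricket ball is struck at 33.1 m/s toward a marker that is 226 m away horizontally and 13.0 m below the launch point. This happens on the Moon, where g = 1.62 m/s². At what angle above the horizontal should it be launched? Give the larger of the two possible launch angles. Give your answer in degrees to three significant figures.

80.3°

Trajectory: y = x tanθ − g x² (1 + tan²θ)/(2v₀²). With x = 226, y = −13.0, v₀ = 33.1, g = 1.62:
37.76 tan²θ − 226 tanθ + (24.76) = 0.
tanθ = [226 ± √(226² − 4 × 37.76 × (24.76))] / (2 × 37.76) = (226 ± 217.6) / 75.52, giving tanθ = 0.1116 or 5.873.
θ = 6.370° or 80.34°; the larger is 80.34°.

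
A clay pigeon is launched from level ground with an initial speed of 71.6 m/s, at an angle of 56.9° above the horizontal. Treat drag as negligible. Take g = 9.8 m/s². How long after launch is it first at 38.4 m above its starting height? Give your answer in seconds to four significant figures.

0.6777 s

Horizontal component vₓ = 71.60 cos 56.9° = 39.10 m/s; vertical v_y0 = 71.60 sin 56.9° = 59.98 m/s.
Require v_y0 t − ½ g t² = 38.4, i.e. 4.900 t² − 59.98 t + 38.4 = 0.
t = [59.98 ± √(59.98² − 2·9.80·38.4)] / 9.80 = (59.98 ± 53.34) / 9.80, so t = 0.6777 s or t = 11.56 s.
The first (ascending) time is 0.6777 s.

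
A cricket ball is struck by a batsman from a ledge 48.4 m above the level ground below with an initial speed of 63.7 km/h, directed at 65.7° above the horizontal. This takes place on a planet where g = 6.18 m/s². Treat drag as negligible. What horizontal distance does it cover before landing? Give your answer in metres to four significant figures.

53.52 m

Convert: 63.7 km/h = 63.7/3.6 = 17.69 m/s.
Resolve: vₓ = 17.69 cos 65.7° = 7.282 m/s and v_y0 = 17.69 sin 65.7° = 16.13 m/s.
With up positive and y = 0 at the ground: y(t) = 48.4 + (16.13) t − 3.090 t². Setting y = 0 and taking the positive root: t = [16.13 + √(16.13² + 2·6.18·48.4)] / 6.18 = (16.13 + 29.30) / 6.18 = 7.350 s.
Horizontal distance: R = vₓ t = 7.282 × 7.350 = 53.52 m.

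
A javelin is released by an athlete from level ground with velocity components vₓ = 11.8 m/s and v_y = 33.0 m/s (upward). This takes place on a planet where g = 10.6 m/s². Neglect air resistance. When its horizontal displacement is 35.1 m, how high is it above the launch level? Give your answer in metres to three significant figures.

At x = 35.1 m, t = x/vₓ = 35.1/11.80 = 2.975 s.
Height: y = v_y0 t − ½ g t² = 33.00 × 2.975 − 5.300 × 2.975² = 98.16 − 46.89 = 51.27 m.

51.3 m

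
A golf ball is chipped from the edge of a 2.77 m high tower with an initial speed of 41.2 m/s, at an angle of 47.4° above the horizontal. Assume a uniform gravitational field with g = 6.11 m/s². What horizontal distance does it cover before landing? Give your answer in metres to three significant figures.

Horizontal component vₓ = 41.20 cos 47.4° = 27.89 m/s; vertical v_y0 = 41.20 sin 47.4° = 30.33 m/s.
Vertical motion (up positive, ground at y = 0): 3.055 t² − (30.33) t − 2.77 = 0, so t = (30.33 + √(30.33² + 2·6.11·2.77)) / 6.11 = (30.33 + 30.88) / 6.11 = 10.02 s.
Horizontal distance: R = vₓ t = 27.89 × 10.02 = 279.4 m.

279 m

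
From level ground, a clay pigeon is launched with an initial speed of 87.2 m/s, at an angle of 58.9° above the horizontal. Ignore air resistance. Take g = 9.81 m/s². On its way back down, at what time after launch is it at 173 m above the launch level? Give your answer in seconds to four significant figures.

12.37 s

Horizontal component vₓ = 87.20 cos 58.9° = 45.04 m/s; vertical v_y0 = 87.20 sin 58.9° = 74.67 m/s.
Height y(t) = 74.67 t − 4.905 t² = 173 gives 4.905 t² − 74.67 t + 173 = 0.
Quadratic formula: t = (74.67 ± √2180.8) / 9.81 = (74.67 ± 46.70) / 9.81 → t = 2.851 s or 12.37 s.
The descending-branch root is 12.37 s.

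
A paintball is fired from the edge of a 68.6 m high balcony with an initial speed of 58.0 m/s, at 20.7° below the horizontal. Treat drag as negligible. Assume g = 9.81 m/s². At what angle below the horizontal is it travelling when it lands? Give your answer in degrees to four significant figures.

Resolve: vₓ = 58.00 cos 20.7° = 54.26 m/s and v_y0 = −20.50 m/s (downward).
Vertical motion (up positive, ground at y = 0): 4.905 t² − (−20.50) t − 68.6 = 0, so t = (−20.50 + √(20.50² + 2·9.81·68.6)) / 9.81 = (−20.50 + 42.03) / 9.81 = 2.194 s.
At impact: v_y = v_y0 − g t = −42.03 m/s; vₓ = 54.26 m/s.
Angle below horizontal: arctan(|v_y|/vₓ) = arctan(42.03/54.26) = 37.76°.

37.76°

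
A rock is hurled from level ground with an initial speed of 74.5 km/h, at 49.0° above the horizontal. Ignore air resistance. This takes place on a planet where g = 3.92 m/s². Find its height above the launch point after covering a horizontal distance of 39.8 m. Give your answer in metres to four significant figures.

Convert: 74.5 km/h = 74.5/3.6 = 20.69 m/s.
Components: vₓ = 20.69 cos 49.0° = 13.58 m/s, v_y0 = 20.69 sin 49.0° = 15.62 m/s.
x = vₓ t ⇒ t = 39.8/13.58 = 2.931 s.
Height: y = v_y0 t − ½ g t² = 15.62 × 2.931 − 1.960 × 2.931² = 45.78 − 16.84 = 28.94 m.

28.94 m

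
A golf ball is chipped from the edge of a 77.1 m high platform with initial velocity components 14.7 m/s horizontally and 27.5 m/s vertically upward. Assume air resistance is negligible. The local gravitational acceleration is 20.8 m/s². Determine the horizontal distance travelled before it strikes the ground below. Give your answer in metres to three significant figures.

The projectile lands when y = 77.1 + (27.50) t − ½·20.8·t² = 0. Positive root: t = (27.50 + √(27.50² + 2·20.8·77.1)) / 20.8 = (27.50 + 62.96) / 20.8 = 4.349 s.
Horizontal distance: R = vₓ t = 14.70 × 4.349 = 63.93 m.

63.9 m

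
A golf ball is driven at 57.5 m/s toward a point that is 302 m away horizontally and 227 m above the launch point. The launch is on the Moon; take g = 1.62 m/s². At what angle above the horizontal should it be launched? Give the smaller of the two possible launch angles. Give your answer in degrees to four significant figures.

41.46°

Trajectory: y = x tanθ − g x² (1 + tan²θ)/(2v₀²). With x = 302, y = 227, v₀ = 57.5, g = 1.62:
22.34 tan²θ − 302 tanθ + (249.3) = 0.
tanθ = [302 ± √(302² − 4 × 22.34 × (249.3))] / (2 × 22.34) = (302 ± 262.5) / 44.69, giving tanθ = 0.8834 or 12.63.
θ = 41.46° or 85.47°; the smaller is 41.46°.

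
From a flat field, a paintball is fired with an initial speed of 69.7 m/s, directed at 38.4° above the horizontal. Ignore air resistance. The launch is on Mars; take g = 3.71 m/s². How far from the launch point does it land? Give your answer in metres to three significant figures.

vₓ = 69.70 cos 38.4° = 54.62 m/s; v_y0 = 69.70 sin 38.4° = 43.29 m/s.
Time aloft: T = 2 v_y0 / g = 2 × 43.29 / 3.71 = 23.34 s.
Range: R = vₓ T = 54.62 × 23.34 = 1275 m.

1270 m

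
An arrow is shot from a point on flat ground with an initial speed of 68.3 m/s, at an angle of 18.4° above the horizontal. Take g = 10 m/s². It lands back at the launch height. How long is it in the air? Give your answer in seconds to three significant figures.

Horizontal component vₓ = 68.30 cos 18.4° = 64.81 m/s; vertical v_y0 = 68.30 sin 18.4° = 21.56 m/s.
Time of flight on level ground: T = 2 v_y0 / g = 2 × 21.56 / 10.0 = 4.312 s.

4.31 s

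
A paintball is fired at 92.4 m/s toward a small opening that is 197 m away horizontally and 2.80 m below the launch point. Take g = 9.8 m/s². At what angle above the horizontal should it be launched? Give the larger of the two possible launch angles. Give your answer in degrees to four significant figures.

83.48°

Trajectory: y = x tanθ − g x² (1 + tan²θ)/(2v₀²). With x = 197, y = −2.80, v₀ = 92.4, g = 9.80:
22.27 tan²θ − 197 tanθ + (19.47) = 0.
tanθ = [197 ± √(197² − 4 × 22.27 × (19.47))] / (2 × 22.27) = (197 ± 192.5) / 44.55, giving tanθ = 0.09998 or 8.745.
θ = 5.709° or 83.48°; the larger is 83.48°.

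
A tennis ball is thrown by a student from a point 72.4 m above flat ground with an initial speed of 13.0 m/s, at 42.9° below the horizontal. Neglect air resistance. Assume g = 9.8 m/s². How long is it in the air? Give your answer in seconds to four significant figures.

3.046 s

Resolve: vₓ = 13.00 cos 42.9° = 9.523 m/s and v_y0 = −8.849 m/s (downward).
Vertical motion (up positive, ground at y = 0): 4.900 t² − (−8.849) t − 72.4 = 0, so t = (−8.849 + √(8.849² + 2·9.80·72.4)) / 9.80 = (−8.849 + 38.70) / 9.80 = 3.046 s.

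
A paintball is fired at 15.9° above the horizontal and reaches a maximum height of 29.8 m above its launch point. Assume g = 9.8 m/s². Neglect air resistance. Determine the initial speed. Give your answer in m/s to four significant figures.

88.22 m/s

At the peak v_y = 0, so v_y0 = √(2gH) = √(2 × 9.80 × 29.8) = 24.17 m/s.
v_y0 = v₀ sin θ ⇒ v₀ = 24.17 / sin 15.9° = 88.22 m/s.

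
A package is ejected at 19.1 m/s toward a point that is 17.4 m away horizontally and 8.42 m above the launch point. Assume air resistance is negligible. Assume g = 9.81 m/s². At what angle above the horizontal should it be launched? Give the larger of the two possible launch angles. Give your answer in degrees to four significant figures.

Trajectory: y = x tanθ − g x² (1 + tan²θ)/(2v₀²). With x = 17.4, y = 8.42, v₀ = 19.1, g = 9.81:
4.071 tan²θ − 17.4 tanθ + (12.49) = 0.
tanθ = [17.4 ± √(17.4² − 4 × 4.071 × (12.49))] / (2 × 4.071) = (17.4 ± 9.969) / 8.141, giving tanθ = 0.9128 or 3.362.
θ = 42.39° or 73.43°; the larger is 73.43°.

73.43°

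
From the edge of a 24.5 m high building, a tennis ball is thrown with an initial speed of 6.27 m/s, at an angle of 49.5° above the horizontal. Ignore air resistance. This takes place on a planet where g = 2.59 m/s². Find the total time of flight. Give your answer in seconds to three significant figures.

Components: vₓ = 6.270 cos 49.5° = 4.072 m/s, v_y0 = 6.270 sin 49.5° = 4.768 m/s.
With up positive and y = 0 at the ground: y(t) = 24.5 + (4.768) t − 1.295 t². Setting y = 0 and taking the positive root: t = [4.768 + √(4.768² + 2·2.59·24.5)] / 2.59 = (4.768 + 12.23) / 2.59 = 6.564 s.

6.56 s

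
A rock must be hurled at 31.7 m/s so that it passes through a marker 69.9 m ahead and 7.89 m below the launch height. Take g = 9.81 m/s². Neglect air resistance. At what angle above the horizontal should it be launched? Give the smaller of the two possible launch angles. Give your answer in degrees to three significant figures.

Trajectory: y = x tanθ − g x² (1 + tan²θ)/(2v₀²). With x = 69.9, y = −7.89, v₀ = 31.7, g = 9.81:
23.85 tan²θ − 69.9 tanθ + (15.96) = 0.
tanθ = [69.9 ± √(69.9² − 4 × 23.85 × (15.96))] / (2 × 23.85) = (69.9 ± 58.00) / 47.70, giving tanθ = 0.2496 or 2.681.
θ = 14.01° or 69.55°; the smaller is 14.01°.

14.0°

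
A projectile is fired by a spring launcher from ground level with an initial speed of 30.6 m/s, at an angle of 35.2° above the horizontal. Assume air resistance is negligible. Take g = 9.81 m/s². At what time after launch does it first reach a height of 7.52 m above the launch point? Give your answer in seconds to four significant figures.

0.4943 s

Components: vₓ = 30.60 cos 35.2° = 25.00 m/s, v_y0 = 30.60 sin 35.2° = 17.64 m/s.
Require v_y0 t − ½ g t² = 7.52, i.e. 4.905 t² − 17.64 t + 7.52 = 0.
t = [17.64 ± √(17.64² − 2·9.81·7.52)] / 9.81 = (17.64 ± 12.79) / 9.81, so t = 0.4943 s or t = 3.102 s.
The first (ascending) time is 0.4943 s.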